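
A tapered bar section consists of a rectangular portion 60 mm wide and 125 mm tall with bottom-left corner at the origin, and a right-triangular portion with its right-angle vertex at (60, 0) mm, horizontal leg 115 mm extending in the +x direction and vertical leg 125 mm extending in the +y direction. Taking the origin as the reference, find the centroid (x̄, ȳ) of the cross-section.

x̄ = 63.44 mm, ȳ = 52.30 mm

rectangular portion: A = 60 × 125 = 7500.00, centroid at (30.00, 62.50).
triangular portion: A = ½·115·125 = 7187.50, centroid at (98.33, 41.67).
ΣA = 14687.50 mm²
ΣAx̄ = (7500.00)(30.00) + (7187.50)(98.33) = 931770.83 mm³
ΣAȳ = (7500.00)(62.50) + (7187.50)(41.67) = 768229.17 mm³
x̄ = 931770.83 / 14687.50 = 63.44 mm
ȳ = 768229.17 / 14687.50 = 52.30 mm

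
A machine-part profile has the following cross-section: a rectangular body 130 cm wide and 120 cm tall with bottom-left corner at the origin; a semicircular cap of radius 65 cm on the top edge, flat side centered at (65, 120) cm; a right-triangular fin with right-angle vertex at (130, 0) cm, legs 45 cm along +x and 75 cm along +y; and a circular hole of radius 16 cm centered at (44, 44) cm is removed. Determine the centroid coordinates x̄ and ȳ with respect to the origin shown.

x̄ = 71.57 cm, ȳ = 83.14 cm

Part | A | x̄ᵢ | ȳᵢ | A·x̄ᵢ | A·ȳᵢ
rectangular body | 15600.00 | 65.00 | 60.00 | 1014000.00 | 936000.00
semicircular top | 6636.61 | 65.00 | 147.59 | 431379.94 | 979477.07
triangular fin | 1687.50 | 145.00 | 25.00 | 244687.50 | 42187.50
hole | -804.25 | 44.00 | 44.00 | -35386.90 | -35386.90
Σ | 23119.87 |  |  | 1654680.54 | 1922277.67
x̄ = 1654680.54 / 23119.87 = 71.57 cm
ȳ = 1922277.67 / 23119.87 = 83.14 cm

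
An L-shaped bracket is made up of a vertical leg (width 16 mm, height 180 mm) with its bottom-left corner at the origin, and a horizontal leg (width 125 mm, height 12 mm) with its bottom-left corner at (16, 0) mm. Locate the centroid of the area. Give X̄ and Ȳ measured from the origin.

Part | A | x̄ᵢ | ȳᵢ | A·x̄ᵢ | A·ȳᵢ
vertical leg | 2880.00 | 8.00 | 90.00 | 23040.00 | 259200.00
horizontal leg | 1500.00 | 78.50 | 6.00 | 117750.00 | 9000.00
Σ | 4380.00 |  |  | 140790.00 | 268200.00
X̄ = 140790.00 / 4380.00 = 32.14 mm
Ȳ = 268200.00 / 4380.00 = 61.23 mm

X̄ = 32.14 mm, Ȳ = 61.23 mm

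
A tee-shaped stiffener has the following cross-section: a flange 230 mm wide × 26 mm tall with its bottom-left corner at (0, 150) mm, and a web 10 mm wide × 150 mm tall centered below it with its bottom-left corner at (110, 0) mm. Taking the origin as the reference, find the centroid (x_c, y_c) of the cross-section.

x_c = 115.00 mm, y_c = 145.35 mm

web: A = 10 × 150 = 1500.00, centroid at (115.00, 75.00).
flange: A = 230 × 26 = 5980.00, centroid at (115.00, 163.00).
ΣA = 7480.00 mm²
ΣAx_c = (1500.00)(115.00) + (5980.00)(115.00) = 860200.00 mm³
ΣAy_c = (1500.00)(75.00) + (5980.00)(163.00) = 1087240.00 mm³
x_c = 860200.00 / 7480.00 = 115.00 mm
y_c = 1087240.00 / 7480.00 = 145.35 mm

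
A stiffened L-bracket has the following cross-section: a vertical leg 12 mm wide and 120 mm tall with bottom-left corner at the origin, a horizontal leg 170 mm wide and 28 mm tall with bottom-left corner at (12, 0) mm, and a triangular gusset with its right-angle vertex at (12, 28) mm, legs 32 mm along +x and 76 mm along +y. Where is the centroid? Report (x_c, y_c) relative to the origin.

x_c = 67.14 mm, y_c = 29.38 mm

vertical leg: A = 12 × 120 = 1440.00, centroid at (6.00, 60.00).
horizontal leg: A = 170 × 28 = 4760.00, centroid at (97.00, 14.00).
gusset: A = ½·32·76 = 1216.00, centroid at (22.67, 53.33).
ΣA = 7416.00 mm²
ΣAx_c = (1440.00)(6.00) + (4760.00)(97.00) + (1216.00)(22.67) = 497922.67 mm³
ΣAy_c = (1440.00)(60.00) + (4760.00)(14.00) + (1216.00)(53.33) = 217893.33 mm³
x_c = 497922.67 / 7416.00 = 67.14 mm
y_c = 217893.33 / 7416.00 = 29.38 mm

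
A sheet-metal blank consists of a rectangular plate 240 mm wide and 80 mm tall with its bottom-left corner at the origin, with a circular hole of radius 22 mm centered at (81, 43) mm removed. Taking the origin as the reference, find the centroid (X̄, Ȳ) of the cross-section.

X̄ = 123.35 mm, Ȳ = 39.74 mm

Part | A | x̄ᵢ | ȳᵢ | A·x̄ᵢ | A·ȳᵢ
plate | 19200.00 | 120.00 | 40.00 | 2304000.00 | 768000.00
hole | -1520.53 | 81.00 | 43.00 | -123163.00 | -65382.83
Σ | 17679.47 |  |  | 2180837.00 | 702617.17
X̄ = 2180837.00 / 17679.47 = 123.35 mm
Ȳ = 702617.17 / 17679.47 = 39.74 mm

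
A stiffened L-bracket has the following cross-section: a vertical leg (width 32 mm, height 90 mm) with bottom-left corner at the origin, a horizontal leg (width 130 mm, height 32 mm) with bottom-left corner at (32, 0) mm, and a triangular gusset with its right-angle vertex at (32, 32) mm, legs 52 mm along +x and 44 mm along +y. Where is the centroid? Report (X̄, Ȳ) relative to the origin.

X̄ = 61.83 mm, Ȳ = 30.49 mm

Part | A | x̄ᵢ | ȳᵢ | A·x̄ᵢ | A·ȳᵢ
vertical leg | 2880.00 | 16.00 | 45.00 | 46080.00 | 129600.00
horizontal leg | 4160.00 | 97.00 | 16.00 | 403520.00 | 66560.00
gusset | 1144.00 | 49.33 | 46.67 | 56437.33 | 53386.67
Σ | 8184.00 |  |  | 506037.33 | 249546.67
X̄ = 506037.33 / 8184.00 = 61.83 mm
Ȳ = 249546.67 / 8184.00 = 30.49 mm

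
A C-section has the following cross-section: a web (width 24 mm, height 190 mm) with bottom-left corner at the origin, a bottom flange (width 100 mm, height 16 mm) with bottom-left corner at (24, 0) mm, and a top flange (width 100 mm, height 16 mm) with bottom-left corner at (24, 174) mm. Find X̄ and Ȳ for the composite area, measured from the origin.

web: A = 24 × 190 = 4560.00, centroid at (12.00, 95.00).
bottom flange: A = 100 × 16 = 1600.00, centroid at (74.00, 8.00).
top flange: A = 100 × 16 = 1600.00, centroid at (74.00, 182.00).
ΣA = 7760.00 mm²
ΣAX̄ = (4560.00)(12.00) + (1600.00)(74.00) + (1600.00)(74.00) = 291520.00 mm³
ΣAȲ = (4560.00)(95.00) + (1600.00)(8.00) + (1600.00)(182.00) = 737200.00 mm³
X̄ = 291520.00 / 7760.00 = 37.57 mm
Ȳ = 737200.00 / 7760.00 = 95.00 mm

X̄ = 37.57 mm, Ȳ = 95.00 mm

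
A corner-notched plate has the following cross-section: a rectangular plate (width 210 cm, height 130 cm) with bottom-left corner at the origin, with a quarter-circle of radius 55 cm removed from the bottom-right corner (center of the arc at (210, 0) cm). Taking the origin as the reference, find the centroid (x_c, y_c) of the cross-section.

plate: A = 210 × 130 = 27300.00, centroid at (105.00, 65.00).
removed quarter-circle: A = −¼π·55² = -2375.83, centroid at (186.66, 23.34).
ΣA = 24924.17 cm², ΣAx_c = 2423034.15 cm³, ΣAy_c = 1719041.67 cm³.
x_c = 2423034.15/24924.17 = 97.22 cm; y_c = 1719041.67/24924.17 = 68.97 cm.

x_c = 97.22 cm, y_c = 68.97 cm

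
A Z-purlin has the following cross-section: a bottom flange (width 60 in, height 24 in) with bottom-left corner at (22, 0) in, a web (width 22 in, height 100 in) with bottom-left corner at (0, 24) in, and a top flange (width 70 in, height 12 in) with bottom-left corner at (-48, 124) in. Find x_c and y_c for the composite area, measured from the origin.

Part | A | x̄ᵢ | ȳᵢ | A·x̄ᵢ | A·ȳᵢ
bottom flange | 1440.00 | 52.00 | 12.00 | 74880.00 | 17280.00
web | 2200.00 | 11.00 | 74.00 | 24200.00 | 162800.00
top flange | 840.00 | -13.00 | 130.00 | -10920.00 | 109200.00
Σ | 4480.00 |  |  | 88160.00 | 289280.00
x_c = 88160.00 / 4480.00 = 19.68 in
y_c = 289280.00 / 4480.00 = 64.57 in

x_c = 19.68 in, y_c = 64.57 in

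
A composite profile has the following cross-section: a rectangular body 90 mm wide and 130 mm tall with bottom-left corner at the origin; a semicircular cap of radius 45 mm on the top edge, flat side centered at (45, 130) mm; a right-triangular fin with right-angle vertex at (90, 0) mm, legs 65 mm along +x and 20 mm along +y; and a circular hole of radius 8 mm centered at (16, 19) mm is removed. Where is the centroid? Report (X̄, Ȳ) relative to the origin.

X̄ = 48.21 mm, Ȳ = 80.58 mm

Part | A | x̄ᵢ | ȳᵢ | A·x̄ᵢ | A·ȳᵢ
rectangular body | 11700.00 | 45.00 | 65.00 | 526500.00 | 760500.00
semicircular top | 3180.86 | 45.00 | 149.10 | 143138.82 | 474262.13
triangular fin | 650.00 | 111.67 | 6.67 | 72583.33 | 4333.33
hole | -201.06 | 16.00 | 19.00 | -3216.99 | -3820.18
Σ | 15329.80 |  |  | 739005.16 | 1235275.29
X̄ = 739005.16 / 15329.80 = 48.21 mm
Ȳ = 1235275.29 / 15329.80 = 80.58 mm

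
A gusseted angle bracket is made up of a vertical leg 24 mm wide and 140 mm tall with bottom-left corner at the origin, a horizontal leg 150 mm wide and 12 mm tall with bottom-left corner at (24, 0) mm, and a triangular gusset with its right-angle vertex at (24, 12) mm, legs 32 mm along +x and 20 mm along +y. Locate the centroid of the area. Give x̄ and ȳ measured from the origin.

x̄ = 41.90 mm, ȳ = 45.98 mm

Part | A | x̄ᵢ | ȳᵢ | A·x̄ᵢ | A·ȳᵢ
vertical leg | 3360.00 | 12.00 | 70.00 | 40320.00 | 235200.00
horizontal leg | 1800.00 | 99.00 | 6.00 | 178200.00 | 10800.00
gusset | 320.00 | 34.67 | 18.67 | 11093.33 | 5973.33
Σ | 5480.00 |  |  | 229613.33 | 251973.33
x̄ = 229613.33 / 5480.00 = 41.90 mm
ȳ = 251973.33 / 5480.00 = 45.98 mm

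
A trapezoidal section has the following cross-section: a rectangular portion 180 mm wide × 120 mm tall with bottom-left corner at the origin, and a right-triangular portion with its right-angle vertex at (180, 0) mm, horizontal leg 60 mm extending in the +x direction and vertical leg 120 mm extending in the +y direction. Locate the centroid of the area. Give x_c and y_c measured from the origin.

Part | A | x̄ᵢ | ȳᵢ | A·x̄ᵢ | A·ȳᵢ
rectangular portion | 21600.00 | 90.00 | 60.00 | 1944000.00 | 1296000.00
triangular portion | 3600.00 | 200.00 | 40.00 | 720000.00 | 144000.00
Σ | 25200.00 |  |  | 2664000.00 | 1440000.00
x_c = 2664000.00 / 25200.00 = 105.71 mm
y_c = 1440000.00 / 25200.00 = 57.14 mm

x_c = 105.71 mm, y_c = 57.14 mm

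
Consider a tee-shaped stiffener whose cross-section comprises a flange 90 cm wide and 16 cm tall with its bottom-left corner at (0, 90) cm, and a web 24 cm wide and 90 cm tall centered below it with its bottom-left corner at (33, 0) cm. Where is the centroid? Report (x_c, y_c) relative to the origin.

x_c = 45.00 cm, y_c = 66.20 cm

web: A = 24 × 90 = 2160.00, centroid at (45.00, 45.00).
flange: A = 90 × 16 = 1440.00, centroid at (45.00, 98.00).
ΣA = 3600.00 cm², ΣAx_c = 162000.00 cm³, ΣAy_c = 238320.00 cm³.
x_c = 162000.00/3600.00 = 45.00 cm; y_c = 238320.00/3600.00 = 66.20 cm.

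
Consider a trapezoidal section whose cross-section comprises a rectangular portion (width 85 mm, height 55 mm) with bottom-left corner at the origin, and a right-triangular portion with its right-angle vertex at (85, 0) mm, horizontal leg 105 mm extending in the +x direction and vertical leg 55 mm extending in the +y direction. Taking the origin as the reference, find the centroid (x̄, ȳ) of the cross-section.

x̄ = 72.09 mm, ȳ = 24.00 mm

rectangular portion: A = 85 × 55 = 4675.00, centroid at (42.50, 27.50).
triangular portion: A = ½·105·55 = 2887.50, centroid at (120.00, 18.33).
ΣA = 7562.50 mm²
ΣAx̄ = (4675.00)(42.50) + (2887.50)(120.00) = 545187.50 mm³
ΣAȳ = (4675.00)(27.50) + (2887.50)(18.33) = 181500.00 mm³
x̄ = 545187.50 / 7562.50 = 72.09 mm
ȳ = 181500.00 / 7562.50 = 24.00 mm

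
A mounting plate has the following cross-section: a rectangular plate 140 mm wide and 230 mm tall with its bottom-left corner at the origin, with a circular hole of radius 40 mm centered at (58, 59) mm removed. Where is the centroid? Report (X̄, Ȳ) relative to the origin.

plate: A = 140 × 230 = 32200.00, centroid at (70.00, 115.00).
hole: A = −π·40² = -5026.55, centroid at (58.00, 59.00).
ΣA = 27173.45 mm²
ΣAX̄ = (32200.00)(70.00) + (-5026.55)(58.00) = 1962460.20 mm³
ΣAȲ = (32200.00)(115.00) + (-5026.55)(59.00) = 3406433.65 mm³
X̄ = 1962460.20 / 27173.45 = 72.22 mm
Ȳ = 3406433.65 / 27173.45 = 125.36 mm

X̄ = 72.22 mm, Ȳ = 125.36 mm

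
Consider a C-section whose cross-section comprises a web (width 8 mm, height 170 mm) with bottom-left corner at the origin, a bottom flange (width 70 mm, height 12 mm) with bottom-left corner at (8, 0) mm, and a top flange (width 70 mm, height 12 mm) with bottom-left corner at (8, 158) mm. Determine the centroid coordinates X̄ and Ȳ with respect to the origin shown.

Part | A | x̄ᵢ | ȳᵢ | A·x̄ᵢ | A·ȳᵢ
web | 1360.00 | 4.00 | 85.00 | 5440.00 | 115600.00
bottom flange | 840.00 | 43.00 | 6.00 | 36120.00 | 5040.00
top flange | 840.00 | 43.00 | 164.00 | 36120.00 | 137760.00
Σ | 3040.00 |  |  | 77680.00 | 258400.00
X̄ = 77680.00 / 3040.00 = 25.55 mm
Ȳ = 258400.00 / 3040.00 = 85.00 mm

X̄ = 25.55 mm, Ȳ = 85.00 mm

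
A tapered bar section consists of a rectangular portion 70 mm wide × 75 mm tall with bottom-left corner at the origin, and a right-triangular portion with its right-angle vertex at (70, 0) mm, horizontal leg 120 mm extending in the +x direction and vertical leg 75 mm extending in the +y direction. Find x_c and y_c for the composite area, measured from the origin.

x_c = 69.62 mm, y_c = 31.73 mm

rectangular portion: A = 70 × 75 = 5250.00, centroid at (35.00, 37.50).
triangular portion: A = ½·120·75 = 4500.00, centroid at (110.00, 25.00).
ΣA = 9750.00 mm², ΣAx_c = 678750.00 mm³, ΣAy_c = 309375.00 mm³.
x_c = 678750.00/9750.00 = 69.62 mm; y_c = 309375.00/9750.00 = 31.73 mm.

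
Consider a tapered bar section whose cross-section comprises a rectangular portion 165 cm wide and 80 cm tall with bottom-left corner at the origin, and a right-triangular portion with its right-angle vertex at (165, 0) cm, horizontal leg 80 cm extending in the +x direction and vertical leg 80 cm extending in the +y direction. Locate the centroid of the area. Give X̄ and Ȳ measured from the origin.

rectangular portion: A = 165 × 80 = 13200.00, centroid at (82.50, 40.00).
triangular portion: A = ½·80·80 = 3200.00, centroid at (191.67, 26.67).
ΣA = 16400.00 cm²
ΣAX̄ = (13200.00)(82.50) + (3200.00)(191.67) = 1702333.33 cm³
ΣAȲ = (13200.00)(40.00) + (3200.00)(26.67) = 613333.33 cm³
X̄ = 1702333.33 / 16400.00 = 103.80 cm
Ȳ = 613333.33 / 16400.00 = 37.40 cm

X̄ = 103.80 cm, Ȳ = 37.40 cm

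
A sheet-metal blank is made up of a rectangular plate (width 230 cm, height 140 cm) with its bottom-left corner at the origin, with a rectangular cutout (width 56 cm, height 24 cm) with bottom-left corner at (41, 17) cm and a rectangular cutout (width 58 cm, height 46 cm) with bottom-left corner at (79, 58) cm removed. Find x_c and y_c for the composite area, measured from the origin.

plate: A = 230 × 140 = 32200.00, centroid at (115.00, 70.00).
hole 1: A = −(56 × 24) = -1344.00, centroid at (69.00, 29.00).
hole 2: A = −(58 × 46) = -2668.00, centroid at (108.00, 81.00).
ΣA = 28188.00 cm², ΣAx_c = 3322120.00 cm³, ΣAy_c = 1998916.00 cm³.
x_c = 3322120.00/28188.00 = 117.86 cm; y_c = 1998916.00/28188.00 = 70.91 cm.

x_c = 117.86 cm, y_c = 70.91 cm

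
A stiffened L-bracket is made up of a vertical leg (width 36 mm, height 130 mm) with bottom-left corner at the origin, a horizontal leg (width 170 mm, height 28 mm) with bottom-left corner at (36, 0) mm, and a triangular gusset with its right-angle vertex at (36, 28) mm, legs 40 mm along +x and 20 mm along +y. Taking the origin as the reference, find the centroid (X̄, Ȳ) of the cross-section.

vertical leg: A = 36 × 130 = 4680.00, centroid at (18.00, 65.00).
horizontal leg: A = 170 × 28 = 4760.00, centroid at (121.00, 14.00).
gusset: A = ½·40·20 = 400.00, centroid at (49.33, 34.67).
ΣA = 9840.00 mm², ΣAX̄ = 679933.33 mm³, ΣAȲ = 384706.67 mm³.
X̄ = 679933.33/9840.00 = 69.10 mm; Ȳ = 384706.67/9840.00 = 39.10 mm.

X̄ = 69.10 mm, Ȳ = 39.10 mm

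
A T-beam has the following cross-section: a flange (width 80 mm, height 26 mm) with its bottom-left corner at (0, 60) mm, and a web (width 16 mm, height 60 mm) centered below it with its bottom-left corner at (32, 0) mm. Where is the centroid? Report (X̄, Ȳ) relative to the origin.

X̄ = 40.00 mm, Ȳ = 59.42 mm

web: A = 16 × 60 = 960.00, centroid at (40.00, 30.00).
flange: A = 80 × 26 = 2080.00, centroid at (40.00, 73.00).
ΣA = 3040.00 mm², ΣAX̄ = 121600.00 mm³, ΣAȲ = 180640.00 mm³.
X̄ = 121600.00/3040.00 = 40.00 mm; Ȳ = 180640.00/3040.00 = 59.42 mm.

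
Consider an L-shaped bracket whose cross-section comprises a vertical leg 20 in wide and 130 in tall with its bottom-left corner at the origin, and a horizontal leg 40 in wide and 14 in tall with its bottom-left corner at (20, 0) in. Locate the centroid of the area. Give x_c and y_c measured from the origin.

x_c = 15.32 in, y_c = 54.72 in

vertical leg: A = 20 × 130 = 2600.00, centroid at (10.00, 65.00).
horizontal leg: A = 40 × 14 = 560.00, centroid at (40.00, 7.00).
ΣA = 3160.00 in², ΣAx_c = 48400.00 in³, ΣAy_c = 172920.00 in³.
x_c = 48400.00/3160.00 = 15.32 in; y_c = 172920.00/3160.00 = 54.72 in.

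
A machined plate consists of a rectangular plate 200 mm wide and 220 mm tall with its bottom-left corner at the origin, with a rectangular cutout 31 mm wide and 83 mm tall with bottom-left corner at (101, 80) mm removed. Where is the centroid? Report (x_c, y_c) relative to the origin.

plate: A = 200 × 220 = 44000.00, centroid at (100.00, 110.00).
hole: A = −(31 × 83) = -2573.00, centroid at (116.50, 121.50).
ΣA = 41427.00 mm², ΣAx_c = 4100245.50 mm³, ΣAy_c = 4527380.50 mm³.
x_c = 4100245.50/41427.00 = 98.98 mm; y_c = 4527380.50/41427.00 = 109.29 mm.

x_c = 98.98 mm, y_c = 109.29 mm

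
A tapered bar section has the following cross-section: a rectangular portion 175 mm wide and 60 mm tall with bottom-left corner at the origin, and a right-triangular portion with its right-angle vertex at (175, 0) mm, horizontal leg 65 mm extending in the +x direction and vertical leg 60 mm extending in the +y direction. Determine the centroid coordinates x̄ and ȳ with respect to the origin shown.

rectangular portion: A = 175 × 60 = 10500.00, centroid at (87.50, 30.00).
triangular portion: A = ½·65·60 = 1950.00, centroid at (196.67, 20.00).
ΣA = 12450.00 mm², ΣAx̄ = 1302250.00 mm³, ΣAȳ = 354000.00 mm³.
x̄ = 1302250.00/12450.00 = 104.60 mm; ȳ = 354000.00/12450.00 = 28.43 mm.

x̄ = 104.60 mm, ȳ = 28.43 mm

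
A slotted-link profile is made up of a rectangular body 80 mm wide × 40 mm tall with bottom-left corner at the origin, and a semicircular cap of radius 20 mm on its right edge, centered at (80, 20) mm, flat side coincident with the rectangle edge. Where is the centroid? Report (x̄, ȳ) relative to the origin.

x̄ = 47.96 mm, ȳ = 20.00 mm

Part | A | x̄ᵢ | ȳᵢ | A·x̄ᵢ | A·ȳᵢ
rectangular body | 3200.00 | 40.00 | 20.00 | 128000.00 | 64000.00
semicircular end | 628.32 | 88.49 | 20.00 | 55598.82 | 12566.37
Σ | 3828.32 |  |  | 183598.82 | 76566.37
x̄ = 183598.82 / 3828.32 = 47.96 mm
ȳ = 76566.37 / 3828.32 = 20.00 mm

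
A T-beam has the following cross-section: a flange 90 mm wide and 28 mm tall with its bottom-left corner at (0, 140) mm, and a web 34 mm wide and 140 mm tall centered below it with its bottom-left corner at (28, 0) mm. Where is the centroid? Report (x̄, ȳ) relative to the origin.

Part | A | x̄ᵢ | ȳᵢ | A·x̄ᵢ | A·ȳᵢ
web | 4760.00 | 45.00 | 70.00 | 214200.00 | 333200.00
flange | 2520.00 | 45.00 | 154.00 | 113400.00 | 388080.00
Σ | 7280.00 |  |  | 327600.00 | 721280.00
x̄ = 327600.00 / 7280.00 = 45.00 mm
ȳ = 721280.00 / 7280.00 = 99.08 mm

x̄ = 45.00 mm, ȳ = 99.08 mm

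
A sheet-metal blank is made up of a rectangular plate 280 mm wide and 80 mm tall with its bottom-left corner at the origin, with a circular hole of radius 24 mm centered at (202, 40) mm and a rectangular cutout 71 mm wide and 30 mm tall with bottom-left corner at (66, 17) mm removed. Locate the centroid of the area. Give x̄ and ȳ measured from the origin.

x̄ = 138.36 mm, ȳ = 40.92 mm

plate: A = 280 × 80 = 22400.00, centroid at (140.00, 40.00).
hole 1: A = −π·24² = -1809.56, centroid at (202.00, 40.00).
hole 2: A = −(71 × 30) = -2130.00, centroid at (101.50, 32.00).
ΣA = 18460.44 mm², ΣAx̄ = 2554274.41 mm³, ΣAȳ = 755457.71 mm³.
x̄ = 2554274.41/18460.44 = 138.36 mm; ȳ = 755457.71/18460.44 = 40.92 mm.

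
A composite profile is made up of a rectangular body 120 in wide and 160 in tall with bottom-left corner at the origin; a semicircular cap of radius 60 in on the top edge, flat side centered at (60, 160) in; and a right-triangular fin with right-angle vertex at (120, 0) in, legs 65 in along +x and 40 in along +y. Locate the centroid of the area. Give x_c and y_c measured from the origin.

rectangular body: A = 120 × 160 = 19200.00, centroid at (60.00, 80.00).
semicircular top: A = ½π·60² = 5654.87, centroid at (60.00, 185.46).
triangular fin: A = ½·65·40 = 1300.00, centroid at (141.67, 13.33).
ΣA = 26154.87 in², ΣAx_c = 1675458.67 in³, ΣAy_c = 2602112.02 in³.
x_c = 1675458.67/26154.87 = 64.06 in; y_c = 2602112.02/26154.87 = 99.49 in.

x_c = 64.06 in, y_c = 99.49 in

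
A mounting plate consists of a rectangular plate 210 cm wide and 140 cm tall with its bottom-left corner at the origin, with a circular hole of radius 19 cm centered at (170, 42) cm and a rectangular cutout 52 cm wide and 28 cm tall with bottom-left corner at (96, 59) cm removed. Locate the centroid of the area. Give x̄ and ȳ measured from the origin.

x̄ = 101.33 cm, ȳ = 71.02 cm

plate: A = 210 × 140 = 29400.00, centroid at (105.00, 70.00).
hole 1: A = −π·19² = -1134.11, centroid at (170.00, 42.00).
hole 2: A = −(52 × 28) = -1456.00, centroid at (122.00, 73.00).
ΣA = 26809.89 cm², ΣAx̄ = 2716568.46 cm³, ΣAȳ = 1904079.17 cm³.
x̄ = 2716568.46/26809.89 = 101.33 cm; ȳ = 1904079.17/26809.89 = 71.02 cm.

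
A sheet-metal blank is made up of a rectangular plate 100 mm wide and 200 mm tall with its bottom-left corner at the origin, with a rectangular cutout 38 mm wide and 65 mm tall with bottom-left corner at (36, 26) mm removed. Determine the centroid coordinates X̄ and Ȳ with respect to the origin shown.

X̄ = 49.30 mm, Ȳ = 105.85 mm

plate: A = 100 × 200 = 20000.00, centroid at (50.00, 100.00).
hole: A = −(38 × 65) = -2470.00, centroid at (55.00, 58.50).
ΣA = 17530.00 mm²
ΣAX̄ = (20000.00)(50.00) + (-2470.00)(55.00) = 864150.00 mm³
ΣAȲ = (20000.00)(100.00) + (-2470.00)(58.50) = 1855505.00 mm³
X̄ = 864150.00 / 17530.00 = 49.30 mm
Ȳ = 1855505.00 / 17530.00 = 105.85 mm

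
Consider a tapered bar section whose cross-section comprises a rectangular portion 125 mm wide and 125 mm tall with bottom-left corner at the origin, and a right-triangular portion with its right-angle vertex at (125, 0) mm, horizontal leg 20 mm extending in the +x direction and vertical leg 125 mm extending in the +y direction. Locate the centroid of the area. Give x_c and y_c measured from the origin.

x_c = 67.62 mm, y_c = 60.96 mm

Part | A | x̄ᵢ | ȳᵢ | A·x̄ᵢ | A·ȳᵢ
rectangular portion | 15625.00 | 62.50 | 62.50 | 976562.50 | 976562.50
triangular portion | 1250.00 | 131.67 | 41.67 | 164583.33 | 52083.33
Σ | 16875.00 |  |  | 1141145.83 | 1028645.83
x_c = 1141145.83 / 16875.00 = 67.62 mm
y_c = 1028645.83 / 16875.00 = 60.96 mm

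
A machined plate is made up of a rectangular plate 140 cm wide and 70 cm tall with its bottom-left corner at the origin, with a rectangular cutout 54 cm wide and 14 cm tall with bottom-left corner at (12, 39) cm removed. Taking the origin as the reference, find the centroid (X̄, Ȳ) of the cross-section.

X̄ = 72.59 cm, Ȳ = 34.08 cm

plate: A = 140 × 70 = 9800.00, centroid at (70.00, 35.00).
hole: A = −(54 × 14) = -756.00, centroid at (39.00, 46.00).
ΣA = 9044.00 cm², ΣAX̄ = 656516.00 cm³, ΣAȲ = 308224.00 cm³.
X̄ = 656516.00/9044.00 = 72.59 cm; Ȳ = 308224.00/9044.00 = 34.08 cm.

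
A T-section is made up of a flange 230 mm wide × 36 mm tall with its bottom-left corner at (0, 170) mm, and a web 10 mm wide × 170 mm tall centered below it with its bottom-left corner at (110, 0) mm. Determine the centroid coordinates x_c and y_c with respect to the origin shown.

x_c = 115.00 mm, y_c = 170.45 mm

Part | A | x̄ᵢ | ȳᵢ | A·x̄ᵢ | A·ȳᵢ
web | 1700.00 | 115.00 | 85.00 | 195500.00 | 144500.00
flange | 8280.00 | 115.00 | 188.00 | 952200.00 | 1556640.00
Σ | 9980.00 |  |  | 1147700.00 | 1701140.00
x_c = 1147700.00 / 9980.00 = 115.00 mm
y_c = 1701140.00 / 9980.00 = 170.45 mm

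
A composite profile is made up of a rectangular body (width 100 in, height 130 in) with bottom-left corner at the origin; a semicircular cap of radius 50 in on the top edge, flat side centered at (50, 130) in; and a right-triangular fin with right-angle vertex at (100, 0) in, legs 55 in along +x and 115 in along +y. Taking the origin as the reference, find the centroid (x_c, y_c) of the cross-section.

x_c = 60.76 in, y_c = 77.66 in

rectangular body: A = 100 × 130 = 13000.00, centroid at (50.00, 65.00).
semicircular top: A = ½π·50² = 3926.99, centroid at (50.00, 151.22).
triangular fin: A = ½·55·115 = 3162.50, centroid at (118.33, 38.33).
ΣA = 20089.49 in², ΣAx_c = 1220578.71 in³, ΣAy_c = 1560071.31 in³.
x_c = 1220578.71/20089.49 = 60.76 in; y_c = 1560071.31/20089.49 = 77.66 in.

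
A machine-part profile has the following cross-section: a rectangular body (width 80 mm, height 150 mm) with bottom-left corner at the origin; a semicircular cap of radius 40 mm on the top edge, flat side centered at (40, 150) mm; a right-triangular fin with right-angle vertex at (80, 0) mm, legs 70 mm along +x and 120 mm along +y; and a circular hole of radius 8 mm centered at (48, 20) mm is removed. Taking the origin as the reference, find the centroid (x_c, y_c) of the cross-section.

x_c = 54.28 mm, y_c = 80.14 mm

rectangular body: A = 80 × 150 = 12000.00, centroid at (40.00, 75.00).
semicircular top: A = ½π·40² = 2513.27, centroid at (40.00, 166.98).
triangular fin: A = ½·70·120 = 4200.00, centroid at (103.33, 40.00).
hole: A = −π·8² = -201.06, centroid at (48.00, 20.00).
ΣA = 18512.21 mm², ΣAx_c = 1004879.99 mm³, ΣAy_c = 1483636.55 mm³.
x_c = 1004879.99/18512.21 = 54.28 mm; y_c = 1483636.55/18512.21 = 80.14 mm.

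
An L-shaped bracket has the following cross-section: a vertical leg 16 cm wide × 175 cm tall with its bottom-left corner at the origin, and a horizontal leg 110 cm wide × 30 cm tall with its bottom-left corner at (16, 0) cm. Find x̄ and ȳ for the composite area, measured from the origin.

Part | A | x̄ᵢ | ȳᵢ | A·x̄ᵢ | A·ȳᵢ
vertical leg | 2800.00 | 8.00 | 87.50 | 22400.00 | 245000.00
horizontal leg | 3300.00 | 71.00 | 15.00 | 234300.00 | 49500.00
Σ | 6100.00 |  |  | 256700.00 | 294500.00
x̄ = 256700.00 / 6100.00 = 42.08 cm
ȳ = 294500.00 / 6100.00 = 48.28 cm

x̄ = 42.08 cm, ȳ = 48.28 cm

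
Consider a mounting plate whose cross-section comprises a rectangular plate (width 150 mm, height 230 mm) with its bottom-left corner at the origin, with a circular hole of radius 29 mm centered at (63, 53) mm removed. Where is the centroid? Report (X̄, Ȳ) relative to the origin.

X̄ = 76.00 mm, Ȳ = 120.14 mm

plate: A = 150 × 230 = 34500.00, centroid at (75.00, 115.00).
hole: A = −π·29² = -2642.08, centroid at (63.00, 53.00).
ΣA = 31857.92 mm²
ΣAX̄ = (34500.00)(75.00) + (-2642.08)(63.00) = 2421049.00 mm³
ΣAȲ = (34500.00)(115.00) + (-2642.08)(53.00) = 3827469.79 mm³
X̄ = 2421049.00 / 31857.92 = 76.00 mm
Ȳ = 3827469.79 / 31857.92 = 120.14 mm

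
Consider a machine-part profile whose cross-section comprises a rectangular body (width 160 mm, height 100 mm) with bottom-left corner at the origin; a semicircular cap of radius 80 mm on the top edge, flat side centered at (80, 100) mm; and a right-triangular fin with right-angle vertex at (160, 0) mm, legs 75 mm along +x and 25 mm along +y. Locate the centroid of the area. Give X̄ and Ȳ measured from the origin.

X̄ = 83.65 mm, Ȳ = 79.82 mm

rectangular body: A = 160 × 100 = 16000.00, centroid at (80.00, 50.00).
semicircular top: A = ½π·80² = 10053.10, centroid at (80.00, 133.95).
triangular fin: A = ½·75·25 = 937.50, centroid at (185.00, 8.33).
ΣA = 26990.60 mm², ΣAX̄ = 2257685.22 mm³, ΣAȲ = 2154455.48 mm³.
X̄ = 2257685.22/26990.60 = 83.65 mm; Ȳ = 2154455.48/26990.60 = 79.82 mm.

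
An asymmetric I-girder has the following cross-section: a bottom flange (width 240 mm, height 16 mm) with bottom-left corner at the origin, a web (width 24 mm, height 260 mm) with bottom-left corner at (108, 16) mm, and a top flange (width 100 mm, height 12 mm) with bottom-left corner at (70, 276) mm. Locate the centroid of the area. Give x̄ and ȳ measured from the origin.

x̄ = 120.00 mm, ȳ = 113.49 mm

bottom flange: A = 240 × 16 = 3840.00, centroid at (120.00, 8.00).
web: A = 24 × 260 = 6240.00, centroid at (120.00, 146.00).
top flange: A = 100 × 12 = 1200.00, centroid at (120.00, 282.00).
ΣA = 11280.00 mm²
ΣAx̄ = (3840.00)(120.00) + (6240.00)(120.00) + (1200.00)(120.00) = 1353600.00 mm³
ΣAȳ = (3840.00)(8.00) + (6240.00)(146.00) + (1200.00)(282.00) = 1280160.00 mm³
x̄ = 1353600.00 / 11280.00 = 120.00 mm
ȳ = 1280160.00 / 11280.00 = 113.49 mm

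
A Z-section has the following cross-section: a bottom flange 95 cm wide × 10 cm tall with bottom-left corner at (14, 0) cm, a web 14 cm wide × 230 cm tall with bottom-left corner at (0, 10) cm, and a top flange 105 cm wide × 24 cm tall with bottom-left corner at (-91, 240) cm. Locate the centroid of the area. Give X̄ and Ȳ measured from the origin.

bottom flange: A = 95 × 10 = 950.00, centroid at (61.50, 5.00).
web: A = 14 × 230 = 3220.00, centroid at (7.00, 125.00).
top flange: A = 105 × 24 = 2520.00, centroid at (-38.50, 252.00).
ΣA = 6690.00 cm²
ΣAX̄ = (950.00)(61.50) + (3220.00)(7.00) + (2520.00)(-38.50) = -16055.00 cm³
ΣAȲ = (950.00)(5.00) + (3220.00)(125.00) + (2520.00)(252.00) = 1042290.00 cm³
X̄ = -16055.00 / 6690.00 = -2.40 cm
Ȳ = 1042290.00 / 6690.00 = 155.80 cm

X̄ = -2.40 cm, Ȳ = 155.80 cm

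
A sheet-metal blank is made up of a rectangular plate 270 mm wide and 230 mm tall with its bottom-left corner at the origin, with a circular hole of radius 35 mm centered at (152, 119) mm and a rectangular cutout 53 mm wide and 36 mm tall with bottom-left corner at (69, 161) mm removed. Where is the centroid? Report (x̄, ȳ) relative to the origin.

x̄ = 135.18 mm, ȳ = 112.56 mm

plate: A = 270 × 230 = 62100.00, centroid at (135.00, 115.00).
hole 1: A = −π·35² = -3848.45, centroid at (152.00, 119.00).
hole 2: A = −(53 × 36) = -1908.00, centroid at (95.50, 179.00).
ΣA = 56343.55 mm², ΣAx̄ = 7616321.45 mm³, ΣAȳ = 6342002.33 mm³.
x̄ = 7616321.45/56343.55 = 135.18 mm; ȳ = 6342002.33/56343.55 = 112.56 mm.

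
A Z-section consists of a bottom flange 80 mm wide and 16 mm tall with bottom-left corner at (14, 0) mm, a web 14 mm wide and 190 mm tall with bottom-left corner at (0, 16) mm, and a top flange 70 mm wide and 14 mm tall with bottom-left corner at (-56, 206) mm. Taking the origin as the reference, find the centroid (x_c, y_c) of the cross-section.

bottom flange: A = 80 × 16 = 1280.00, centroid at (54.00, 8.00).
web: A = 14 × 190 = 2660.00, centroid at (7.00, 111.00).
top flange: A = 70 × 14 = 980.00, centroid at (-21.00, 213.00).
ΣA = 4920.00 mm², ΣAx_c = 67160.00 mm³, ΣAy_c = 514240.00 mm³.
x_c = 67160.00/4920.00 = 13.65 mm; y_c = 514240.00/4920.00 = 104.52 mm.

x_c = 13.65 mm, y_c = 104.52 mm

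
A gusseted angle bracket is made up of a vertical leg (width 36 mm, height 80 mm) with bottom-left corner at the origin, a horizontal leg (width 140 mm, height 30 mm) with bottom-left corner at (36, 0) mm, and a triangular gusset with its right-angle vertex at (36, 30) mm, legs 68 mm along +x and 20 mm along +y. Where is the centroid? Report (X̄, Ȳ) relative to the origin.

X̄ = 69.19 mm, Ȳ = 26.18 mm

vertical leg: A = 36 × 80 = 2880.00, centroid at (18.00, 40.00).
horizontal leg: A = 140 × 30 = 4200.00, centroid at (106.00, 15.00).
gusset: A = ½·68·20 = 680.00, centroid at (58.67, 36.67).
ΣA = 7760.00 mm²
ΣAX̄ = (2880.00)(18.00) + (4200.00)(106.00) + (680.00)(58.67) = 536933.33 mm³
ΣAȲ = (2880.00)(40.00) + (4200.00)(15.00) + (680.00)(36.67) = 203133.33 mm³
X̄ = 536933.33 / 7760.00 = 69.19 mm
Ȳ = 203133.33 / 7760.00 = 26.18 mm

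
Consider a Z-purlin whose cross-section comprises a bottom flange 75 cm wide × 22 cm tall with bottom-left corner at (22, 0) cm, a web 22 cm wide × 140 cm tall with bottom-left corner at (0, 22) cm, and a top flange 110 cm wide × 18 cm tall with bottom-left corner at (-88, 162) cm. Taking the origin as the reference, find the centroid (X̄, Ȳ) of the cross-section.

X̄ = 9.94 cm, Ȳ = 95.39 cm

bottom flange: A = 75 × 22 = 1650.00, centroid at (59.50, 11.00).
web: A = 22 × 140 = 3080.00, centroid at (11.00, 92.00).
top flange: A = 110 × 18 = 1980.00, centroid at (-33.00, 171.00).
ΣA = 6710.00 cm²
ΣAX̄ = (1650.00)(59.50) + (3080.00)(11.00) + (1980.00)(-33.00) = 66715.00 cm³
ΣAȲ = (1650.00)(11.00) + (3080.00)(92.00) + (1980.00)(171.00) = 640090.00 cm³
X̄ = 66715.00 / 6710.00 = 9.94 cm
Ȳ = 640090.00 / 6710.00 = 95.39 cm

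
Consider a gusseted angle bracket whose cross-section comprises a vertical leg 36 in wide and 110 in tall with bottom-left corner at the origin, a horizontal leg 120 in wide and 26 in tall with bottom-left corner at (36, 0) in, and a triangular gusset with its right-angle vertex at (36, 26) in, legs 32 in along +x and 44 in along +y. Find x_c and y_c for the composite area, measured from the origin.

x_c = 51.86 in, y_c = 36.87 in

vertical leg: A = 36 × 110 = 3960.00, centroid at (18.00, 55.00).
horizontal leg: A = 120 × 26 = 3120.00, centroid at (96.00, 13.00).
gusset: A = ½·32·44 = 704.00, centroid at (46.67, 40.67).
ΣA = 7784.00 in², ΣAx_c = 403653.33 in³, ΣAy_c = 286989.33 in³.
x_c = 403653.33/7784.00 = 51.86 in; y_c = 286989.33/7784.00 = 36.87 in.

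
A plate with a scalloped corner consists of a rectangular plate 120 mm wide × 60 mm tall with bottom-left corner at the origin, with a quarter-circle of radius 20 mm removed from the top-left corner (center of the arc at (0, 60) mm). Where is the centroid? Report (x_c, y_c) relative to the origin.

x_c = 62.35 mm, y_c = 29.02 mm

plate: A = 120 × 60 = 7200.00, centroid at (60.00, 30.00).
removed quarter-circle: A = −¼π·20² = -314.16, centroid at (8.49, 51.51).
ΣA = 6885.84 mm²
ΣAx_c = (7200.00)(60.00) + (-314.16)(8.49) = 429333.33 mm³
ΣAy_c = (7200.00)(30.00) + (-314.16)(51.51) = 199817.11 mm³
x_c = 429333.33 / 6885.84 = 62.35 mm
y_c = 199817.11 / 6885.84 = 29.02 mm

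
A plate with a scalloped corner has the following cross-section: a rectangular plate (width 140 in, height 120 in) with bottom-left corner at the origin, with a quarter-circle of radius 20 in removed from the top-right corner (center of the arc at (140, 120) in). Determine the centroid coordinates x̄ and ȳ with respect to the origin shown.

Part | A | x̄ᵢ | ȳᵢ | A·x̄ᵢ | A·ȳᵢ
plate | 16800.00 | 70.00 | 60.00 | 1176000.00 | 1008000.00
removed quarter-circle | -314.16 | 131.51 | 111.51 | -41315.63 | -35032.45
Σ | 16485.84 |  |  | 1134684.37 | 972967.55
x̄ = 1134684.37 / 16485.84 = 68.83 in
ȳ = 972967.55 / 16485.84 = 59.02 in

x̄ = 68.83 in, ȳ = 59.02 in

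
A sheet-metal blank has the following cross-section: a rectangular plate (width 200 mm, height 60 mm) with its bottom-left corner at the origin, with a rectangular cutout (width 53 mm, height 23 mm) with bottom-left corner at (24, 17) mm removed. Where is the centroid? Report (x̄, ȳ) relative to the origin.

x̄ = 105.60 mm, ȳ = 30.17 mm

plate: A = 200 × 60 = 12000.00, centroid at (100.00, 30.00).
hole: A = −(53 × 23) = -1219.00, centroid at (50.50, 28.50).
ΣA = 10781.00 mm², ΣAx̄ = 1138440.50 mm³, ΣAȳ = 325258.50 mm³.
x̄ = 1138440.50/10781.00 = 105.60 mm; ȳ = 325258.50/10781.00 = 30.17 mm.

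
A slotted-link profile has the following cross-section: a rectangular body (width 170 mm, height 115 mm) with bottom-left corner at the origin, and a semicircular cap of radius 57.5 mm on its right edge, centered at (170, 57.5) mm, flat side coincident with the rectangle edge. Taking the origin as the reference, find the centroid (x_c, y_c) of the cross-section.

x_c = 107.96 mm, y_c = 57.50 mm

rectangular body: A = 170 × 115 = 19550.00, centroid at (85.00, 57.50).
semicircular end: A = ½π·57.5² = 5193.45, centroid at (194.40, 57.50).
ΣA = 24743.45 mm²
ΣAx_c = (19550.00)(85.00) + (5193.45)(194.40) = 2671375.29 mm³
ΣAy_c = (19550.00)(57.50) + (5193.45)(57.50) = 1422748.11 mm³
x_c = 2671375.29 / 24743.45 = 107.96 mm
y_c = 1422748.11 / 24743.45 = 57.50 mm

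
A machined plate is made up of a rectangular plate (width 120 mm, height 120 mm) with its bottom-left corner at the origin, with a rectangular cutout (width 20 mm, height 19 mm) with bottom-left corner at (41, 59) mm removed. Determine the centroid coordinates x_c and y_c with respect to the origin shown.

x_c = 60.24 mm, y_c = 59.77 mm

plate: A = 120 × 120 = 14400.00, centroid at (60.00, 60.00).
hole: A = −(20 × 19) = -380.00, centroid at (51.00, 68.50).
ΣA = 14020.00 mm², ΣAx_c = 844620.00 mm³, ΣAy_c = 837970.00 mm³.
x_c = 844620.00/14020.00 = 60.24 mm; y_c = 837970.00/14020.00 = 59.77 mm.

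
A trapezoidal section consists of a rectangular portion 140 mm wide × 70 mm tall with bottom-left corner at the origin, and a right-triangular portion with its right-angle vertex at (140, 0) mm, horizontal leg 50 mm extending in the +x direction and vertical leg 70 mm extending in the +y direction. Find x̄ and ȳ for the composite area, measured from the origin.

x̄ = 83.13 mm, ȳ = 33.23 mm

rectangular portion: A = 140 × 70 = 9800.00, centroid at (70.00, 35.00).
triangular portion: A = ½·50·70 = 1750.00, centroid at (156.67, 23.33).
ΣA = 11550.00 mm², ΣAx̄ = 960166.67 mm³, ΣAȳ = 383833.33 mm³.
x̄ = 960166.67/11550.00 = 83.13 mm; ȳ = 383833.33/11550.00 = 33.23 mm.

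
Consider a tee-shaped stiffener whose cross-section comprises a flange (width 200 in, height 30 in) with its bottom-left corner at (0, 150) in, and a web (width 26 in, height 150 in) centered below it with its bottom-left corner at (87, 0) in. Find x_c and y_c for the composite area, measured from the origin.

x_c = 100.00 in, y_c = 129.55 in

Part | A | x̄ᵢ | ȳᵢ | A·x̄ᵢ | A·ȳᵢ
web | 3900.00 | 100.00 | 75.00 | 390000.00 | 292500.00
flange | 6000.00 | 100.00 | 165.00 | 600000.00 | 990000.00
Σ | 9900.00 |  |  | 990000.00 | 1282500.00
x_c = 990000.00 / 9900.00 = 100.00 in
y_c = 1282500.00 / 9900.00 = 129.55 in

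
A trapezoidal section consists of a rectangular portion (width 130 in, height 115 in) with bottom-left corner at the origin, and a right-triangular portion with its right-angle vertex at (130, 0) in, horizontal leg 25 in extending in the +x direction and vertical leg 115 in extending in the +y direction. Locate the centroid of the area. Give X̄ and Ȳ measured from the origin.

rectangular portion: A = 130 × 115 = 14950.00, centroid at (65.00, 57.50).
triangular portion: A = ½·25·115 = 1437.50, centroid at (138.33, 38.33).
ΣA = 16387.50 in², ΣAX̄ = 1170604.17 in³, ΣAȲ = 914729.17 in³.
X̄ = 1170604.17/16387.50 = 71.43 in; Ȳ = 914729.17/16387.50 = 55.82 in.

X̄ = 71.43 in, Ȳ = 55.82 in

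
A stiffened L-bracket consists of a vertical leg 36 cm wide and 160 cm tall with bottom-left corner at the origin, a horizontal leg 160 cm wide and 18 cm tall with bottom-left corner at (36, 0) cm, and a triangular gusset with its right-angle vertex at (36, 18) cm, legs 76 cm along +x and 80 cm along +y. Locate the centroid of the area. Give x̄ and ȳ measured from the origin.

vertical leg: A = 36 × 160 = 5760.00, centroid at (18.00, 80.00).
horizontal leg: A = 160 × 18 = 2880.00, centroid at (116.00, 9.00).
gusset: A = ½·76·80 = 3040.00, centroid at (61.33, 44.67).
ΣA = 11680.00 cm²
ΣAx̄ = (5760.00)(18.00) + (2880.00)(116.00) + (3040.00)(61.33) = 624213.33 cm³
ΣAȳ = (5760.00)(80.00) + (2880.00)(9.00) + (3040.00)(44.67) = 622506.67 cm³
x̄ = 624213.33 / 11680.00 = 53.44 cm
ȳ = 622506.67 / 11680.00 = 53.30 cm

x̄ = 53.44 cm, ȳ = 53.30 cm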